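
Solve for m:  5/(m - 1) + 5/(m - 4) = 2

m = 2.0845 or m = 7.9155

Multiply both sides by (m - 1)(m - 4):
5(m - 4) + 5(m - 1) = 2(m - 1)(m - 4).
Expand and collect terms: 2m² - 20m + 33 = 0.
By the quadratic formula, m = (20 ± √136) / 4, so m ≈ 7.9155 or m ≈ 2.0845.
Neither value makes a denominator zero (m ≠ 1, m ≠ 4), so both are valid.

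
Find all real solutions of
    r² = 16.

Bring every term to one side: r² - 16 = 0.
Factor: (r - 4)(r + 4) = 0.
So r = 4 or r = -4.

r = -4 or r = 4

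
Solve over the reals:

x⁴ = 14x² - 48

x = -2.8284 or x = -2.4495 or x = 2.4495 or x = 2.8284

Let u = x². The equation becomes u² - 14u + 48 = 0.
Factor: (u - 8)(u - 6) = 0, so u = 8 or u = 6.
x² = 8 gives x = ±2·√(2) ≈ ±2.8284.
x² = 6 gives x = ±√(6) ≈ ±2.4495.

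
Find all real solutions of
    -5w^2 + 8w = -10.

w = -0.8248 or w = 2.4248

Rearrange to standard form: -5w^2 + 8w + 10 = 0.
Discriminant: (8)^2 - 4*(-5)*10 = 264.
Quadratic formula: w = (-8 +/- sqrt(264)) / (-10).
So w = 4/5 - sqrt(66)/5 ~= -0.8248 or w = 4/5 + sqrt(66)/5 ~= 2.4248.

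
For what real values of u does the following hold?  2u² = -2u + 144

u = -9 or u = 8

Bring every term to one side: 2u² + 2u - 144 = 0.
Factor: 2(u - 8)(u + 9) = 0.
So u = 8 or u = -9.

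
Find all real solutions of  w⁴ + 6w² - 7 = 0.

Let u = w². The equation becomes u² + 6u - 7 = 0.
Factor: (u - 1)(u + 7) = 0, so u = 1 or u = -7.
w² = 1 gives w = ±1.
w² = -7 < 0 has no real solution.

w = -1 or w = 1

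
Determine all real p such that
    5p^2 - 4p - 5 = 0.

Discriminant: (-4)^2 - 4*5*(-5) = 116.
Quadratic formula: p = (4 +/- sqrt(116)) / 10.
So p = 2/5 + sqrt(29)/5 ~= 1.477 or p = 2/5 - sqrt(29)/5 ~= -0.677.

p = -0.677 or p = 1.477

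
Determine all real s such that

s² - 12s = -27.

Bring every term to one side: s² - 12s + 27 = 0.
Factor: (s - 3)(s - 9) = 0.
So s = 3 or s = 9.

s = 3 or s = 9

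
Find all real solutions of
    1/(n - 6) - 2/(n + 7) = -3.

n = -6.3148 or n = 5.6481

Multiply both sides by (n - 6)(n + 7):
(n + 7) - 2(n - 6) = -3(n - 6)(n + 7).
Expand and collect terms: -3n² - 2n + 107 = 0.
By the quadratic formula, n = (2 ± √1288) / -6, so n ≈ -6.3148 or n ≈ 5.6481.
Neither value makes a denominator zero (n ≠ 6, n ≠ -7), so both are valid.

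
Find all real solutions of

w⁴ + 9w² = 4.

Let u = w². The equation becomes u² + 9u - 4 = 0.
By the quadratic formula, u = -9/2 + √(97)/2 or u = -√(97)/2 - 9/2.
w² = -9/2 + √(97)/2 gives w = ±√(-9/2 + √(97)/2) ≈ ±0.6515.
w² = -√(97)/2 - 9/2 < 0 has no real solution.

w = -0.6515 or w = 0.6515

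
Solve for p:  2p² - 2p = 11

Rearrange to standard form: 2p² - 2p - 11 = 0.
Discriminant: (-2)² − 4·2·(-11) = 92.
Quadratic formula: p = (2 ± √92) / 4.
So p = 1/2 + √(23)/2 ≈ 2.8979 or p = 1/2 - √(23)/2 ≈ -1.8979.

p = -1.8979 or p = 2.8979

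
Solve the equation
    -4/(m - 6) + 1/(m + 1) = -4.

Multiply both sides by (m - 6)(m + 1):
-4(m + 1) + (m - 6) = -4(m - 6)(m + 1).
Expand and collect terms: -4m² + 23m + 34 = 0.
By the quadratic formula, m = (-23 ± √1073) / -8, so m ≈ -1.2196 or m ≈ 6.9696.
Neither value makes a denominator zero (m ≠ 6, m ≠ -1), so both are valid.

m = -1.2196 or m = 6.9696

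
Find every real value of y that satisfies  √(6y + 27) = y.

y = 9

Square both sides: 6y + 27 = (y)².
Expand and rearrange: y² - 6y - 27 = 0.
Solving gives y = 9 or y = -3.
Check each candidate in the original equation:
  y = 9: √(81) = 9, while y = 9 — valid.
  y = -3: √(9) = 3, while y = -3 — extraneous.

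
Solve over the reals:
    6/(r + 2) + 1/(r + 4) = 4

r = -3.8616 or r = -0.3884

Multiply both sides by (r + 2)(r + 4):
6(r + 4) + (r + 2) = 4(r + 2)(r + 4).
Expand and collect terms: 4r² + 17r + 6 = 0.
By the quadratic formula, r = (-17 ± √193) / 8, so r ≈ -0.3884 or r ≈ -3.8616.
Neither value makes a denominator zero (r ≠ -2, r ≠ -4), so both are valid.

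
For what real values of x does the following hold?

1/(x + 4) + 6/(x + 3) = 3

x = -3.8968 or x = -0.7699

Multiply both sides by (x + 4)(x + 3):
(x + 3) + 6(x + 4) = 3(x + 4)(x + 3).
Expand and collect terms: 3x^2 + 14x + 9 = 0.
By the quadratic formula, x = (-14 +/- sqrt(88)) / 6, so x ~= -0.7699 or x ~= -3.8968.
Neither value makes a denominator zero (x != -4, x != -3), so both are valid.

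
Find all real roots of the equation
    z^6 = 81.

z = -2.0801 or z = 2.0801

Let u = z^3. The equation becomes u^2 - 81 = 0.
Factor: (u - 9)(u + 9) = 0, so u = 9 or u = -9.
z^3 = 9 gives z = (9)^(1/3) ~= 2.0801.
z^3 = -9 gives z = -(9)^(1/3) ~= -2.0801.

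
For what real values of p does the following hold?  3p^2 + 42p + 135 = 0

Factor: 3(p + 9)(p + 5) = 0.
So p = -9 or p = -5.

p = -9 or p = -5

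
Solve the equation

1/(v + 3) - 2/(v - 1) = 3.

v = -2.5907 or v = 0.2573

Multiply both sides by (v + 3)(v - 1):
(v - 1) - 2(v + 3) = 3(v + 3)(v - 1).
Expand and collect terms: 3v^2 + 7v - 2 = 0.
By the quadratic formula, v = (-7 +/- sqrt(73)) / 6, so v ~= 0.2573 or v ~= -2.5907.
Neither value makes a denominator zero (v != -3, v != 1), so both are valid.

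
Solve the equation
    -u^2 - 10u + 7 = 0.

Discriminant: (-10)^2 - 4*(-1)*7 = 128.
Quadratic formula: u = (10 +/- sqrt(128)) / (-2).
So u = -4*sqrt(2) - 5 ~= -10.6569 or u = -5 + 4*sqrt(2) ~= 0.6569.

u = -10.6569 or u = 0.6569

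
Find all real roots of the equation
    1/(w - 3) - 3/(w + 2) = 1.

w = -4.6533 or w = 3.6533

Multiply both sides by (w - 3)(w + 2):
(w + 2) - 3(w - 3) = (w - 3)(w + 2).
Expand and collect terms: w^2 + w - 17 = 0.
By the quadratic formula, w = (-1 +/- sqrt(69)) / 2, so w ~= 3.6533 or w ~= -4.6533.
Neither value makes a denominator zero (w != 3, w != -2), so both are valid.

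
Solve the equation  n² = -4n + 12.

Bring every term to one side: n² + 4n - 12 = 0.
Factor: (n + 6)(n - 2) = 0.
So n = -6 or n = 2.

n = -6 or n = 2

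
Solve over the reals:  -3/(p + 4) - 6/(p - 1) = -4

Multiply both sides by (p + 4)(p - 1):
-3(p - 1) - 6(p + 4) = -4(p + 4)(p - 1).
Expand and collect terms: -4p^2 - 3p + 37 = 0.
By the quadratic formula, p = (3 +/- sqrt(601)) / -8, so p ~= -3.4394 or p ~= 2.6894.
Neither value makes a denominator zero (p != -4, p != 1), so both are valid.

p = -3.4394 or p = 2.6894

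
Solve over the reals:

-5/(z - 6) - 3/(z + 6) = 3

z = -7.1452 or z = 4.4785

Multiply both sides by (z - 6)(z + 6):
-5(z + 6) - 3(z - 6) = 3(z - 6)(z + 6).
Expand and collect terms: 3z² + 8z - 96 = 0.
By the quadratic formula, z = (-8 ± √1216) / 6, so z ≈ 4.4785 or z ≈ -7.1452.
Neither value makes a denominator zero (z ≠ 6, z ≠ -6), so both are valid.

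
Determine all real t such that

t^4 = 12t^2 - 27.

t = -3 or t = -1.7321 or t = 1.7321 or t = 3

Let u = t^2. The equation becomes u^2 - 12u + 27 = 0.
Factor: (u - 3)(u - 9) = 0, so u = 3 or u = 9.
t^2 = 3 gives t = +/-sqrt(3) ~= +/-1.7321.
t^2 = 9 gives t = +/-3.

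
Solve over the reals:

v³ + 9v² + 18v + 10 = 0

v = -6.4495 or v = -1.5505 or v = -1

Possible rational roots are divisors of 10. Testing v = -1 gives 0, so (v + 1) is a factor.
Divide: v³ + 9v² + 18v + 10 = (v + 1)(v² + 8v + 10).
Apply the quadratic formula to v² + 8v + 10 = 0: v = (-8 ± √24)/2, i.e. v ≈ -1.5505 or v ≈ -6.4495.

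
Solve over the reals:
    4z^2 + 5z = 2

z = -1.5687 or z = 0.3187

Rearrange to standard form: 4z^2 + 5z - 2 = 0.
Discriminant: (5)^2 - 4*4*(-2) = 57.
Quadratic formula: z = (-5 +/- sqrt(57)) / 8.
So z = -5/8 + sqrt(57)/8 ~= 0.3187 or z = -sqrt(57)/8 - 5/8 ~= -1.5687.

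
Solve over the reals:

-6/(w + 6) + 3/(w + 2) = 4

Multiply both sides by (w + 6)(w + 2):
-6(w + 2) + 3(w + 6) = 4(w + 6)(w + 2).
Expand and collect terms: 4w^2 + 35w + 42 = 0.
By the quadratic formula, w = (-35 +/- sqrt(553)) / 8, so w ~= -1.4355 or w ~= -7.3145.
Neither value makes a denominator zero (w != -6, w != -2), so both are valid.

w = -7.3145 or w = -1.4355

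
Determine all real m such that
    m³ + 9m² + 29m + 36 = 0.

m = -4

Possible rational roots are divisors of 36. Testing m = -4 gives 0, so (m + 4) is a factor.
Divide: m³ + 9m² + 29m + 36 = (m + 4)(m² + 5m + 9).
The quadratic m² + 5m + 9 has discriminant -11 < 0, so no further real roots.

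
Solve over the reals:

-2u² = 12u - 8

Rearrange to standard form: -2u² - 12u + 8 = 0.
Discriminant: (-12)² − 4·(-2)·8 = 208.
Quadratic formula: u = (12 ± √208) / (-4).
So u = -√(13) - 3 ≈ -6.6056 or u = -3 + √(13) ≈ 0.6056.

u = -6.6056 or u = 0.6056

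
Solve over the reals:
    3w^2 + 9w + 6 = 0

Factor: 3(w + 2)(w + 1) = 0.
So w = -2 or w = -1.

w = -2 or w = -1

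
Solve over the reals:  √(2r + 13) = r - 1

Square both sides: 2r + 13 = (r - 1)².
Expand and rearrange: r² - 4r - 12 = 0.
Solving gives r = 6 or r = -2.
Check each candidate in the original equation:
  r = 6: √(25) = 5, while r - 1 = 5 — valid.
  r = -2: √(9) = 3, while r - 1 = -3 — extraneous.

r = 6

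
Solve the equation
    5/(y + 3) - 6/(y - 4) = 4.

Multiply both sides by (y + 3)(y - 4):
5(y - 4) - 6(y + 3) = 4(y + 3)(y - 4).
Expand and collect terms: 4y^2 - 3y - 10 = 0.
Factor or apply the quadratic formula: y = 2 or y = -1.25.
Neither value makes a denominator zero (y != -3, y != 4), so both are valid.

y = -1.25 or y = 2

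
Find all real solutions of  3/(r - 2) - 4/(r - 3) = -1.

r = 1 or r = 5

Multiply both sides by (r - 2)(r - 3):
3(r - 3) - 4(r - 2) = -(r - 2)(r - 3).
Expand and collect terms: -r² + 6r - 5 = 0.
Factor or apply the quadratic formula: r = 1 or r = 5.
Neither value makes a denominator zero (r ≠ 2, r ≠ 3), so both are valid.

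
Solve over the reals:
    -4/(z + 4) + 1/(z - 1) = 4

Multiply both sides by (z + 4)(z - 1):
-4(z - 1) + (z + 4) = 4(z + 4)(z - 1).
Expand and collect terms: 4z^2 + 15z - 24 = 0.
By the quadratic formula, z = (-15 +/- sqrt(609)) / 8, so z ~= 1.2097 or z ~= -4.9597.
Neither value makes a denominator zero (z != -4, z != 1), so both are valid.

z = -4.9597 or z = 1.2097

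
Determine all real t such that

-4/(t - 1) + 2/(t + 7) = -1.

Multiply both sides by (t - 1)(t + 7):
-4(t + 7) + 2(t - 1) = -(t - 1)(t + 7).
Expand and collect terms: -t^2 - 4t + 37 = 0.
By the quadratic formula, t = (4 +/- sqrt(164)) / -2, so t ~= -8.4031 or t ~= 4.4031.
Neither value makes a denominator zero (t != 1, t != -7), so both are valid.

t = -8.4031 or t = 4.4031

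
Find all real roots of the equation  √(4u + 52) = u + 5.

Square both sides: 4u + 52 = (u + 5)².
Expand and rearrange: u² + 6u - 27 = 0.
Solving gives u = 3 or u = -9.
Check each candidate in the original equation:
  u = 3: √(64) = 8, while u + 5 = 8 — valid.
  u = -9: √(16) = 4, while u + 5 = -4 — extraneous.

u = 3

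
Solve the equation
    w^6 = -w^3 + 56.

w = -2 or w = 1.9129

Let u = w^3. The equation becomes u^2 + u - 56 = 0.
Factor: (u - 7)(u + 8) = 0, so u = 7 or u = -8.
w^3 = 7 gives w = (7)^(1/3) ~= 1.9129.
w^3 = -8 gives w = -2.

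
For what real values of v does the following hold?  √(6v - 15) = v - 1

Square both sides: 6v - 15 = (v - 1)².
Expand and rearrange: v² - 8v + 16 = 0.
This gives the repeated root v = 4.
Check in the original equation:
  v = 4: √(9) = 3, while v - 1 = 3 — valid.

v = 4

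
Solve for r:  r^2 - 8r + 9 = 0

r = 1.3542 or r = 6.6458

Discriminant: (-8)^2 - 4*1*9 = 28.
Quadratic formula: r = (8 +/- sqrt(28)) / 2.
So r = sqrt(7) + 4 ~= 6.6458 or r = 4 - sqrt(7) ~= 1.3542.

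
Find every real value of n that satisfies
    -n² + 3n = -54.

Bring every term to one side: -n² + 3n + 54 = 0.
Factor: -1(n - 9)(n + 6) = 0.
So n = 9 or n = -6.

n = -6 or n = 9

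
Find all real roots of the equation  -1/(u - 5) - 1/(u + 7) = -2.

u = -6.5208 or u = 5.5208

Multiply both sides by (u - 5)(u + 7):
-(u + 7) - (u - 5) = -2(u - 5)(u + 7).
Expand and collect terms: -2u^2 - 2u + 72 = 0.
By the quadratic formula, u = (2 +/- sqrt(580)) / -4, so u ~= -6.5208 or u ~= 5.5208.
Neither value makes a denominator zero (u != 5, u != -7), so both are valid.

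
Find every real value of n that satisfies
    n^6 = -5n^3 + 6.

Let u = n^3. The equation becomes u^2 + 5u - 6 = 0.
Factor: (u - 1)(u + 6) = 0, so u = 1 or u = -6.
n^3 = 1 gives n = 1.
n^3 = -6 gives n = -(6)^(1/3) ~= -1.8171.

n = -1.8171 or n = 1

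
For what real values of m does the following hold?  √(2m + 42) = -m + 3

m = -3

Square both sides: 2m + 42 = (-m + 3)².
Expand and rearrange: m² - 8m - 33 = 0.
Solving gives m = 11 or m = -3.
Check each candidate in the original equation:
  m = 11: √(64) = 8, while -m + 3 = -8 — extraneous.
  m = -3: √(36) = 6, while -m + 3 = 6 — valid.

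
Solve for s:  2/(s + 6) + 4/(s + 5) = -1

Multiply both sides by (s + 6)(s + 5):
2(s + 5) + 4(s + 6) = -(s + 6)(s + 5).
Expand and collect terms: -s^2 - 17s - 64 = 0.
By the quadratic formula, s = (17 +/- sqrt(33)) / -2, so s ~= -11.3723 or s ~= -5.6277.
Neither value makes a denominator zero (s != -6, s != -5), so both are valid.

s = -11.3723 or s = -5.6277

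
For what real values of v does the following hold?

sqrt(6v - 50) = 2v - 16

v = 8.5 or v = 9

Square both sides: 6v - 50 = (2v - 16)^2.
Expand and rearrange: 4v^2 - 70v + 306 = 0.
Solving gives v = 9 or v = 8.5.
Check each candidate in the original equation:
  v = 9: sqrt(4) = 2, while 2v - 16 = 2 — valid.
  v = 8.5: sqrt(1) = 1, while 2v - 16 = 1 — valid.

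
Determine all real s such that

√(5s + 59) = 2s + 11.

s = -2

Square both sides: 5s + 59 = (2s + 11)².
Expand and rearrange: 4s² + 39s + 62 = 0.
Solving gives s = -2 or s = -7.75.
Check each candidate in the original equation:
  s = -2: √(49) = 7, while 2s + 11 = 7 — valid.
  s = -7.75: √(20.25) = 4.5, while 2s + 11 = -4.5 — extraneous.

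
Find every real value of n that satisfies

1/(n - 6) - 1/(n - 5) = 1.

n = 4.382 or n = 6.618

Multiply both sides by (n - 6)(n - 5):
(n - 5) - (n - 6) = (n - 6)(n - 5).
Expand and collect terms: n^2 - 11n + 29 = 0.
By the quadratic formula, n = (11 +/- sqrt(5)) / 2, so n ~= 6.618 or n ~= 4.382.
Neither value makes a denominator zero (n != 6, n != 5), so both are valid.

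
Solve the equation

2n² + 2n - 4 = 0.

Factor: 2(n + 2)(n - 1) = 0.
So n = -2 or n = 1.

n = -2 or n = 1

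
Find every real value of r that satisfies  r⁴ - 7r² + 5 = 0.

r = -2.4885 or r = -0.8986 or r = 0.8986 or r = 2.4885

Let u = r². The equation becomes u² - 7u + 5 = 0.
By the quadratic formula, u = √(29)/2 + 7/2 or u = 7/2 - √(29)/2.
r² = √(29)/2 + 7/2 gives r = ±√(√(29)/2 + 7/2) ≈ ±2.4885.
r² = 7/2 - √(29)/2 gives r = ±√(7/2 - √(29)/2) ≈ ±0.8986.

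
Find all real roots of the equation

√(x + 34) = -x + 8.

x = 2

Square both sides: x + 34 = (-x + 8)².
Expand and rearrange: x² - 17x + 30 = 0.
Solving gives x = 15 or x = 2.
Check each candidate in the original equation:
  x = 15: √(49) = 7, while -x + 8 = -7 — extraneous.
  x = 2: √(36) = 6, while -x + 8 = 6 — valid.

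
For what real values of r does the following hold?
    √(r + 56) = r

Square both sides: r + 56 = (r)².
Expand and rearrange: r² - r - 56 = 0.
Solving gives r = 8 or r = -7.
Check each candidate in the original equation:
  r = 8: √(64) = 8, while r = 8 — valid.
  r = -7: √(49) = 7, while r = -7 — extraneous.

r = 8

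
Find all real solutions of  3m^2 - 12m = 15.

m = -1 or m = 5

Bring every term to one side: 3m^2 - 12m - 15 = 0.
Factor: 3(m - 5)(m + 1) = 0.
So m = 5 or m = -1.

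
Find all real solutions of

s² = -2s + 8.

s = -4 or s = 2

Bring every term to one side: s² + 2s - 8 = 0.
Factor: (s + 4)(s - 2) = 0.
So s = -4 or s = 2.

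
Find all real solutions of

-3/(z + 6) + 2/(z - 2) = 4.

z = -6.7093 or z = 2.4593

Multiply both sides by (z + 6)(z - 2):
-3(z - 2) + 2(z + 6) = 4(z + 6)(z - 2).
Expand and collect terms: 4z^2 + 17z - 66 = 0.
By the quadratic formula, z = (-17 +/- sqrt(1345)) / 8, so z ~= 2.4593 or z ~= -6.7093.
Neither value makes a denominator zero (z != -6, z != 2), so both are valid.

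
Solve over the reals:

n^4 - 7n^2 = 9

Let u = n^2. The equation becomes u^2 - 7u - 9 = 0.
By the quadratic formula, u = 7/2 + sqrt(85)/2 or u = 7/2 - sqrt(85)/2.
n^2 = 7/2 + sqrt(85)/2 gives n = +/-sqrt(7/2 + sqrt(85)/2) ~= +/-2.8478.
n^2 = 7/2 - sqrt(85)/2 < 0 has no real solution.

n = -2.8478 or n = 2.8478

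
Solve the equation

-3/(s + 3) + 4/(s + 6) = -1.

s = -8.6056 or s = -1.3944

Multiply both sides by (s + 3)(s + 6):
-3(s + 6) + 4(s + 3) = -(s + 3)(s + 6).
Expand and collect terms: -s^2 - 10s - 12 = 0.
By the quadratic formula, s = (10 +/- sqrt(52)) / -2, so s ~= -8.6056 or s ~= -1.3944.
Neither value makes a denominator zero (s != -3, s != -6), so both are valid.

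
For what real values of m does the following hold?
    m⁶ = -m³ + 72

Let u = m³. The equation becomes u² + u - 72 = 0.
Factor: (u - 8)(u + 9) = 0, so u = 8 or u = -9.
m³ = 8 gives m = 2.
m³ = -9 gives m = -∛(9) ≈ -2.0801.

m = -2.0801 or m = 2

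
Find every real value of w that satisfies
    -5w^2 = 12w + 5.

w = -1.8633 or w = -0.5367

Rearrange to standard form: -5w^2 - 12w - 5 = 0.
Discriminant: (-12)^2 - 4*(-5)*(-5) = 44.
Quadratic formula: w = (12 +/- sqrt(44)) / (-10).
So w = -6/5 - sqrt(11)/5 ~= -1.8633 or w = -6/5 + sqrt(11)/5 ~= -0.5367.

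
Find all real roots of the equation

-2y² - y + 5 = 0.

Discriminant: (-1)² − 4·(-2)·5 = 41.
Quadratic formula: y = (1 ± √41) / (-4).
So y = -√(41)/4 - 1/4 ≈ -1.8508 or y = -1/4 + √(41)/4 ≈ 1.3508.

y = -1.8508 or y = 1.3508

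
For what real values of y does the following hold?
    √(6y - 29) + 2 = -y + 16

Isolate the radical: √(6y - 29) = -y + 14.
Square both sides: 6y - 29 = (-y + 14)².
Expand and rearrange: y² - 34y + 225 = 0.
Solving gives y = 25 or y = 9.
Check each candidate in the original equation:
  y = 25: √(121) = 11, while -y + 14 = -11 — extraneous.
  y = 9: √(25) = 5, while -y + 14 = 5 — valid.

y = 9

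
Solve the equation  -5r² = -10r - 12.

Rearrange to standard form: -5r² + 10r + 12 = 0.
Discriminant: (10)² − 4·(-5)·12 = 340.
Quadratic formula: r = (-10 ± √340) / (-10).
So r = 1 - √(85)/5 ≈ -0.8439 or r = 1 + √(85)/5 ≈ 2.8439.

r = -0.8439 or r = 2.8439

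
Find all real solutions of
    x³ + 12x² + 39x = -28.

Rearrange: x³ + 12x² + 39x + 28 = 0.
Possible rational roots are divisors of 28. Testing x = -4 gives 0, so (x + 4) is a factor.
Divide: x³ + 12x² + 39x + 28 = (x + 4)(x² + 8x + 7).
Factor the quadratic: x = -1 or x = -7.

x = -7 or x = -4 or x = -1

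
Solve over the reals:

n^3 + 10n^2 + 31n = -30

n = -5 or n = -3 or n = -2

Rearrange: n^3 + 10n^2 + 31n + 30 = 0.
Possible rational roots are divisors of 30. Testing n = -3 gives 0, so (n + 3) is a factor.
Divide: n^3 + 10n^2 + 31n + 30 = (n + 3)(n^2 + 7n + 10).
Factor the quadratic: n = -2 or n = -5.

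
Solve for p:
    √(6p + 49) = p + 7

Square both sides: 6p + 49 = (p + 7)².
Expand and rearrange: p² + 8p = 0.
Solving gives p = 0 or p = -8.
Check each candidate in the original equation:
  p = 0: √(49) = 7, while p + 7 = 7 — valid.
  p = -8: √(1) = 1, while p + 7 = -1 — extraneous.

p = 0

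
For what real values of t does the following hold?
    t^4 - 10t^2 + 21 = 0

t = -2.6458 or t = -1.7321 or t = 1.7321 or t = 2.6458

Let u = t^2. The equation becomes u^2 - 10u + 21 = 0.
Factor: (u - 3)(u - 7) = 0, so u = 3 or u = 7.
t^2 = 3 gives t = +/-sqrt(3) ~= +/-1.7321.
t^2 = 7 gives t = +/-sqrt(7) ~= +/-2.6458.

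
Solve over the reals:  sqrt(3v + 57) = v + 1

v = 8

Square both sides: 3v + 57 = (v + 1)^2.
Expand and rearrange: v^2 - v - 56 = 0.
Solving gives v = 8 or v = -7.
Check each candidate in the original equation:
  v = 8: sqrt(81) = 9, while v + 1 = 9 — valid.
  v = -7: sqrt(36) = 6, while v + 1 = -6 — extraneous.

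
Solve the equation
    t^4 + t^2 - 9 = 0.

Let u = t^2. The equation becomes u^2 + u - 9 = 0.
By the quadratic formula, u = -1/2 + sqrt(37)/2 or u = -sqrt(37)/2 - 1/2.
t^2 = -1/2 + sqrt(37)/2 gives t = +/-sqrt(-1/2 + sqrt(37)/2) ~= +/-1.5942.
t^2 = -sqrt(37)/2 - 1/2 < 0 has no real solution.

t = -1.5942 or t = 1.5942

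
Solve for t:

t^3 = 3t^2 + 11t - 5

Rearrange: t^3 - 3t^2 - 11t + 5 = 0.
Possible rational roots are divisors of 5. Testing t = 5 gives 0, so (t - 5) is a factor.
Divide: t^3 - 3t^2 - 11t + 5 = (t - 5)(t^2 + 2t - 1).
Apply the quadratic formula to t^2 + 2t - 1 = 0: t = (-2 +/- sqrt(8))/2, i.e. t ~= 0.4142 or t ~= -2.4142.

t = -2.4142 or t = 0.4142 or t = 5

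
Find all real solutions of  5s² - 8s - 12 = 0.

Discriminant: (-8)² − 4·5·(-12) = 304.
Quadratic formula: s = (8 ± √304) / 10.
So s = 4/5 + 2·√(19)/5 ≈ 2.5436 or s = 4/5 - 2·√(19)/5 ≈ -0.9436.

s = -0.9436 or s = 2.5436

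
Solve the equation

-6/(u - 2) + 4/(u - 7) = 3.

u = 0.3333 or u = 8

Multiply both sides by (u - 2)(u - 7):
-6(u - 7) + 4(u - 2) = 3(u - 2)(u - 7).
Expand and collect terms: 3u² - 25u + 8 = 0.
Factor or apply the quadratic formula: u = 8 or u = 0.3333.
Neither value makes a denominator zero (u ≠ 2, u ≠ 7), so both are valid.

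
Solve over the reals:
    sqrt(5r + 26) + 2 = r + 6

r = 2

Isolate the radical: sqrt(5r + 26) = r + 4.
Square both sides: 5r + 26 = (r + 4)^2.
Expand and rearrange: r^2 + 3r - 10 = 0.
Solving gives r = 2 or r = -5.
Check each candidate in the original equation:
  r = 2: sqrt(36) = 6, while r + 4 = 6 — valid.
  r = -5: sqrt(1) = 1, while r + 4 = -1 — extraneous.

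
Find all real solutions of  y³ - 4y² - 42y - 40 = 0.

y = -4 or y = -1.099 or y = 9.099

Possible rational roots are divisors of -40. Testing y = -4 gives 0, so (y + 4) is a factor.
Divide: y³ - 4y² - 42y - 40 = (y + 4)(y² - 8y - 10).
Apply the quadratic formula to y² - 8y - 10 = 0: y = (8 ± √104)/2, i.e. y ≈ 9.099 or y ≈ -1.099.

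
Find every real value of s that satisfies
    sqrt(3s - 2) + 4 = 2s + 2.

Isolate the radical: sqrt(3s - 2) = 2s - 2.
Square both sides: 3s - 2 = (2s - 2)^2.
Expand and rearrange: 4s^2 - 11s + 6 = 0.
Solving gives s = 2 or s = 0.75.
Check each candidate in the original equation:
  s = 2: sqrt(4) = 2, while 2s - 2 = 2 — valid.
  s = 0.75: sqrt(0.25) = 0.5, while 2s - 2 = -0.5 — extraneous.

s = 2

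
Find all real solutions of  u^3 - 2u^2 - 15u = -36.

u = -4 or u = 3

Rearrange: u^3 - 2u^2 - 15u + 36 = 0.
Possible rational roots are divisors of 36. Testing u = -4 gives 0, so (u + 4) is a factor.
Divide: u^3 - 2u^2 - 15u + 36 = (u + 4)(u^2 - 6u + 9).
The quadratic has the repeated root u = 3.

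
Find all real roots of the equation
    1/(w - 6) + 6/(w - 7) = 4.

Multiply both sides by (w - 6)(w - 7):
(w - 7) + 6(w - 6) = 4(w - 6)(w - 7).
Expand and collect terms: 4w² - 59w + 211 = 0.
By the quadratic formula, w = (59 ± √105) / 8, so w ≈ 8.6559 or w ≈ 6.0941.
Neither value makes a denominator zero (w ≠ 6, w ≠ 7), so both are valid.

w = 6.0941 or w = 8.6559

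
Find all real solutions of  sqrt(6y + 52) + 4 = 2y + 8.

y = 2

Isolate the radical: sqrt(6y + 52) = 2y + 4.
Square both sides: 6y + 52 = (2y + 4)^2.
Expand and rearrange: 4y^2 + 10y - 36 = 0.
Solving gives y = 2 or y = -4.5.
Check each candidate in the original equation:
  y = 2: sqrt(64) = 8, while 2y + 4 = 8 — valid.
  y = -4.5: sqrt(25) = 5, while 2y + 4 = -5 — extraneous.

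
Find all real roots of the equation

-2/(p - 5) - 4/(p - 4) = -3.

p = 4.5426 or p = 6.4574

Multiply both sides by (p - 5)(p - 4):
-2(p - 4) - 4(p - 5) = -3(p - 5)(p - 4).
Expand and collect terms: -3p^2 + 33p - 88 = 0.
By the quadratic formula, p = (-33 +/- sqrt(33)) / -6, so p ~= 4.5426 or p ~= 6.4574.
Neither value makes a denominator zero (p != 5, p != 4), so both are valid.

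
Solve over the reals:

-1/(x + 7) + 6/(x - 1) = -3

Multiply both sides by (x + 7)(x - 1):
-(x - 1) + 6(x + 7) = -3(x + 7)(x - 1).
Expand and collect terms: -3x^2 - 23x - 22 = 0.
By the quadratic formula, x = (23 +/- sqrt(265)) / -6, so x ~= -6.5465 or x ~= -1.1202.
Neither value makes a denominator zero (x != -7, x != 1), so both are valid.

x = -6.5465 or x = -1.1202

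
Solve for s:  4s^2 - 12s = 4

s = -0.3028 or s = 3.3028

Rearrange to standard form: 4s^2 - 12s - 4 = 0.
Discriminant: (-12)^2 - 4*4*(-4) = 208.
Quadratic formula: s = (12 +/- sqrt(208)) / 8.
So s = 3/2 + sqrt(13)/2 ~= 3.3028 or s = 3/2 - sqrt(13)/2 ~= -0.3028.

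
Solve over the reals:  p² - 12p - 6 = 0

p = -0.4807 or p = 12.4807

Discriminant: (-12)² − 4·1·(-6) = 168.
Quadratic formula: p = (12 ± √168) / 2.
So p = 6 + √(42) ≈ 12.4807 or p = 6 - √(42) ≈ -0.4807.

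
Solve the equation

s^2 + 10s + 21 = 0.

s = -7 or s = -3

Factor: (s + 3)(s + 7) = 0.
So s = -3 or s = -7.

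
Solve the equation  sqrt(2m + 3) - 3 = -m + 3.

m = 3

Isolate the radical: sqrt(2m + 3) = -m + 6.
Square both sides: 2m + 3 = (-m + 6)^2.
Expand and rearrange: m^2 - 14m + 33 = 0.
Solving gives m = 11 or m = 3.
Check each candidate in the original equation:
  m = 11: sqrt(25) = 5, while -m + 6 = -5 — extraneous.
  m = 3: sqrt(9) = 3, while -m + 6 = 3 — valid.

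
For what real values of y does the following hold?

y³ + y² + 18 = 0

y = -3

Possible rational roots are divisors of 18. Testing y = -3 gives 0, so (y + 3) is a factor.
Divide: y³ + y² + 18 = (y + 3)(y² - 2y + 6).
The quadratic y² - 2y + 6 has discriminant -20 < 0, so no further real roots.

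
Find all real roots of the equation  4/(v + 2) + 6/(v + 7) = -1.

Multiply both sides by (v + 2)(v + 7):
4(v + 7) + 6(v + 2) = -(v + 2)(v + 7).
Expand and collect terms: -v^2 - 19v - 54 = 0.
By the quadratic formula, v = (19 +/- sqrt(145)) / -2, so v ~= -15.5208 or v ~= -3.4792.
Neither value makes a denominator zero (v != -2, v != -7), so both are valid.

v = -15.5208 or v = -3.4792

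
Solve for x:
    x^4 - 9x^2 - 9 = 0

x = -3.1477 or x = 3.1477

Let u = x^2. The equation becomes u^2 - 9u - 9 = 0.
By the quadratic formula, u = 9/2 + 3*sqrt(13)/2 or u = 9/2 - 3*sqrt(13)/2.
x^2 = 9/2 + 3*sqrt(13)/2 gives x = +/-sqrt(9/2 + 3*sqrt(13)/2) ~= +/-3.1477.
x^2 = 9/2 - 3*sqrt(13)/2 < 0 has no real solution.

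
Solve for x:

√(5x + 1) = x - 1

x = 7

Square both sides: 5x + 1 = (x - 1)².
Expand and rearrange: x² - 7x = 0.
Solving gives x = 7 or x = 0.
Check each candidate in the original equation:
  x = 7: √(36) = 6, while x - 1 = 6 — valid.
  x = 0: √(1) = 1, while x - 1 = -1 — extraneous.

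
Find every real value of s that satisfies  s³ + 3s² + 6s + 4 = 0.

s = -1

Possible rational roots are divisors of 4. Testing s = -1 gives 0, so (s + 1) is a factor.
Divide: s³ + 3s² + 6s + 4 = (s + 1)(s² + 2s + 4).
The quadratic s² + 2s + 4 has discriminant -12 < 0, so no further real roots.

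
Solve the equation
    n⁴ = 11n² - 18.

n = -3 or n = -1.4142 or n = 1.4142 or n = 3

Let u = n². The equation becomes u² - 11u + 18 = 0.
Factor: (u - 2)(u - 9) = 0, so u = 2 or u = 9.
n² = 2 gives n = ±√(2) ≈ ±1.4142.
n² = 9 gives n = ±3.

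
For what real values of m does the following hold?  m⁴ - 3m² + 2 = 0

Let u = m². The equation becomes u² - 3u + 2 = 0.
Factor: (u - 1)(u - 2) = 0, so u = 1 or u = 2.
m² = 1 gives m = ±1.
m² = 2 gives m = ±√(2) ≈ ±1.4142.

m = -1.4142 or m = -1 or m = 1 or m = 1.4142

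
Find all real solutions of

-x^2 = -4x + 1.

x = 0.2679 or x = 3.7321

Rearrange to standard form: -x^2 + 4x - 1 = 0.
Discriminant: (4)^2 - 4*(-1)*(-1) = 12.
Quadratic formula: x = (-4 +/- sqrt(12)) / (-2).
So x = 2 - sqrt(3) ~= 0.2679 or x = sqrt(3) + 2 ~= 3.7321.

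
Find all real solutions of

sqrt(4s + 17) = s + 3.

s = 2

Square both sides: 4s + 17 = (s + 3)^2.
Expand and rearrange: s^2 + 2s - 8 = 0.
Solving gives s = 2 or s = -4.
Check each candidate in the original equation:
  s = 2: sqrt(25) = 5, while s + 3 = 5 — valid.
  s = -4: sqrt(1) = 1, while s + 3 = -1 — extraneous.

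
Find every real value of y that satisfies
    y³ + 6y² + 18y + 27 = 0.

y = -3

Possible rational roots are divisors of 27. Testing y = -3 gives 0, so (y + 3) is a factor.
Divide: y³ + 6y² + 18y + 27 = (y + 3)(y² + 3y + 9).
The quadratic y² + 3y + 9 has discriminant -27 < 0, so no further real roots.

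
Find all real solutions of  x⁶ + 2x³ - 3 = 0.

x = -1.4422 or x = 1

Let u = x³. The equation becomes u² + 2u - 3 = 0.
Factor: (u + 3)(u - 1) = 0, so u = -3 or u = 1.
x³ = -3 gives x = -∛(3) ≈ -1.4422.
x³ = 1 gives x = 1.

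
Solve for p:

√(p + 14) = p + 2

p = 2

Square both sides: p + 14 = (p + 2)².
Expand and rearrange: p² + 3p - 10 = 0.
Solving gives p = 2 or p = -5.
Check each candidate in the original equation:
  p = 2: √(16) = 4, while p + 2 = 4 — valid.
  p = -5: √(9) = 3, while p + 2 = -3 — extraneous.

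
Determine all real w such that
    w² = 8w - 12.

w = 2 or w = 6

Bring every term to one side: w² - 8w + 12 = 0.
Factor: (w - 6)(w - 2) = 0.
So w = 6 or w = 2.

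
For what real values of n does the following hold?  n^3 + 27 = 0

Possible rational roots are divisors of 27. Testing n = -3 gives 0, so (n + 3) is a factor.
Divide: n^3 + 27 = (n + 3)(n^2 - 3n + 9).
The quadratic n^2 - 3n + 9 has discriminant -27 < 0, so no further real roots.

n = -3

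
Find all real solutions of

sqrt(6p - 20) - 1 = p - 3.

p = 4 or p = 6

Isolate the radical: sqrt(6p - 20) = p - 2.
Square both sides: 6p - 20 = (p - 2)^2.
Expand and rearrange: p^2 - 10p + 24 = 0.
Solving gives p = 6 or p = 4.
Check each candidate in the original equation:
  p = 6: sqrt(16) = 4, while p - 2 = 4 — valid.
  p = 4: sqrt(4) = 2, while p - 2 = 2 — valid.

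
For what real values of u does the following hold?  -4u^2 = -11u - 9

u = -0.6599 or u = 3.4099

Rearrange to standard form: -4u^2 + 11u + 9 = 0.
Discriminant: (11)^2 - 4*(-4)*9 = 265.
Quadratic formula: u = (-11 +/- sqrt(265)) / (-8).
So u = 11/8 - sqrt(265)/8 ~= -0.6599 or u = 11/8 + sqrt(265)/8 ~= 3.4099.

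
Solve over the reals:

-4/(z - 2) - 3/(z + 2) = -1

z = -0.772 or z = 7.772

Multiply both sides by (z - 2)(z + 2):
-4(z + 2) - 3(z - 2) = -(z - 2)(z + 2).
Expand and collect terms: -z^2 + 7z + 6 = 0.
By the quadratic formula, z = (-7 +/- sqrt(73)) / -2, so z ~= -0.772 or z ~= 7.772.
Neither value makes a denominator zero (z != 2, z != -2), so both are valid.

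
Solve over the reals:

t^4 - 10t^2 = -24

Let u = t^2. The equation becomes u^2 - 10u + 24 = 0.
Factor: (u - 4)(u - 6) = 0, so u = 4 or u = 6.
t^2 = 4 gives t = +/-2.
t^2 = 6 gives t = +/-sqrt(6) ~= +/-2.4495.

t = -2.4495 or t = -2 or t = 2 or t = 2.4495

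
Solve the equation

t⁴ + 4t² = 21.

t = -1.7321 or t = 1.7321

Let u = t². The equation becomes u² + 4u - 21 = 0.
Factor: (u + 7)(u - 3) = 0, so u = -7 or u = 3.
t² = -7 < 0 has no real solution.
t² = 3 gives t = ±√(3) ≈ ±1.7321.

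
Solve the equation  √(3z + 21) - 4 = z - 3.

Isolate the radical: √(3z + 21) = z + 1.
Square both sides: 3z + 21 = (z + 1)².
Expand and rearrange: z² - z - 20 = 0.
Solving gives z = 5 or z = -4.
Check each candidate in the original equation:
  z = 5: √(36) = 6, while z + 1 = 6 — valid.
  z = -4: √(9) = 3, while z + 1 = -3 — extraneous.

z = 5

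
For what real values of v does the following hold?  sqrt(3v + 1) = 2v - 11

Square both sides: 3v + 1 = (2v - 11)^2.
Expand and rearrange: 4v^2 - 47v + 120 = 0.
Solving gives v = 8 or v = 3.75.
Check each candidate in the original equation:
  v = 8: sqrt(25) = 5, while 2v - 11 = 5 — valid.
  v = 3.75: sqrt(12.25) = 3.5, while 2v - 11 = -3.5 — extraneous.

v = 8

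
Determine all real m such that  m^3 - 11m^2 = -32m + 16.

Rearrange: m^3 - 11m^2 + 32m - 16 = 0.
Possible rational roots are divisors of -16. Testing m = 4 gives 0, so (m - 4) is a factor.
Divide: m^3 - 11m^2 + 32m - 16 = (m - 4)(m^2 - 7m + 4).
Apply the quadratic formula to m^2 - 7m + 4 = 0: m = (7 +/- sqrt(33))/2, i.e. m ~= 6.3723 or m ~= 0.6277.

m = 0.6277 or m = 4 or m = 6.3723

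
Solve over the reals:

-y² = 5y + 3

y = -4.3028 or y = -0.6972

Rearrange to standard form: -y² - 5y - 3 = 0.
Discriminant: (-5)² − 4·(-1)·(-3) = 13.
Quadratic formula: y = (5 ± √13) / (-2).
So y = -5/2 - √(13)/2 ≈ -4.3028 or y = -5/2 + √(13)/2 ≈ -0.6972.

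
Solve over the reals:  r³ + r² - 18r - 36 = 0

Possible rational roots are divisors of -36. Testing r = -3 gives 0, so (r + 3) is a factor.
Divide: r³ + r² - 18r - 36 = (r + 3)(r² - 2r - 12).
Apply the quadratic formula to r² - 2r - 12 = 0: r = (2 ± √52)/2, i.e. r ≈ 4.6056 or r ≈ -2.6056.

r = -3 or r = -2.6056 or r = 4.6056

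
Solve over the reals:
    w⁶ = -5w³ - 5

Let u = w³. The equation becomes u² + 5u + 5 = 0.
By the quadratic formula, u = -5/2 + √(5)/2 or u = -5/2 - √(5)/2.
w³ = -5/2 + √(5)/2 gives w = -∛(5/2 - √(5)/2) ≈ -1.1139.
w³ = -5/2 - √(5)/2 gives w = -∛(√(5)/2 + 5/2) ≈ -1.5352.

w = -1.5352 or w = -1.1139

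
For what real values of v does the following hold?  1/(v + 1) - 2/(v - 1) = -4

v = -1.2038 or v = 1.4538

Multiply both sides by (v + 1)(v - 1):
(v - 1) - 2(v + 1) = -4(v + 1)(v - 1).
Expand and collect terms: -4v² + v + 7 = 0.
By the quadratic formula, v = (-1 ± √113) / -8, so v ≈ -1.2038 or v ≈ 1.4538.
Neither value makes a denominator zero (v ≠ -1, v ≠ 1), so both are valid.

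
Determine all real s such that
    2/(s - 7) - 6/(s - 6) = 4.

Multiply both sides by (s - 7)(s - 6):
2(s - 6) - 6(s - 7) = 4(s - 7)(s - 6).
Expand and collect terms: 4s² - 48s + 138 = 0.
By the quadratic formula, s = (48 ± √96) / 8, so s ≈ 7.2247 or s ≈ 4.7753.
Neither value makes a denominator zero (s ≠ 7, s ≠ 6), so both are valid.

s = 4.7753 or s = 7.2247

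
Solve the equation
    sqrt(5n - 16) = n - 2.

n = 4 or n = 5

Square both sides: 5n - 16 = (n - 2)^2.
Expand and rearrange: n^2 - 9n + 20 = 0.
Solving gives n = 5 or n = 4.
Check each candidate in the original equation:
  n = 5: sqrt(9) = 3, while n - 2 = 3 — valid.
  n = 4: sqrt(4) = 2, while n - 2 = 2 — valid.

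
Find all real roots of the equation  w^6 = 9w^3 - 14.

w = 1.2599 or w = 1.9129

Let u = w^3. The equation becomes u^2 - 9u + 14 = 0.
Factor: (u - 7)(u - 2) = 0, so u = 7 or u = 2.
w^3 = 7 gives w = (7)^(1/3) ~= 1.9129.
w^3 = 2 gives w = (2)^(1/3) ~= 1.2599.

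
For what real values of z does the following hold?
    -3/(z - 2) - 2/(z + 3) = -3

z = -2.4555 or z = 3.1222

Multiply both sides by (z - 2)(z + 3):
-3(z + 3) - 2(z - 2) = -3(z - 2)(z + 3).
Expand and collect terms: -3z^2 + 2z + 23 = 0.
By the quadratic formula, z = (-2 +/- sqrt(280)) / -6, so z ~= -2.4555 or z ~= 3.1222.
Neither value makes a denominator zero (z != 2, z != -3), so both are valid.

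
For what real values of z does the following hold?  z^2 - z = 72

z = -8 or z = 9

Bring every term to one side: z^2 - z - 72 = 0.
Factor: (z + 8)(z - 9) = 0.
So z = -8 or z = 9.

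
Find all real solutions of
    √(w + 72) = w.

w = 9

Square both sides: w + 72 = (w)².
Expand and rearrange: w² - w - 72 = 0.
Solving gives w = 9 or w = -8.
Check each candidate in the original equation:
  w = 9: √(81) = 9, while w = 9 — valid.
  w = -8: √(64) = 8, while w = -8 — extraneous.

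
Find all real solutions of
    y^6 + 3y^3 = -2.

y = -1.2599 or y = -1

Let u = y^3. The equation becomes u^2 + 3u + 2 = 0.
Factor: (u + 2)(u + 1) = 0, so u = -2 or u = -1.
y^3 = -2 gives y = -(2)^(1/3) ~= -1.2599.
y^3 = -1 gives y = -1.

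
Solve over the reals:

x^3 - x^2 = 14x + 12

x = -2.6056 or x = -1 or x = 4.6056

Rearrange: x^3 - x^2 - 14x - 12 = 0.
Possible rational roots are divisors of -12. Testing x = -1 gives 0, so (x + 1) is a factor.
Divide: x^3 - x^2 - 14x - 12 = (x + 1)(x^2 - 2x - 12).
Apply the quadratic formula to x^2 - 2x - 12 = 0: x = (2 +/- sqrt(52))/2, i.e. x ~= 4.6056 or x ~= -2.6056.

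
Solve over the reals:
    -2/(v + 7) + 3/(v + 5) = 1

Multiply both sides by (v + 7)(v + 5):
-2(v + 5) + 3(v + 7) = (v + 7)(v + 5).
Expand and collect terms: v² + 11v + 24 = 0.
Factor or apply the quadratic formula: v = -3 or v = -8.
Neither value makes a denominator zero (v ≠ -7, v ≠ -5), so both are valid.

v = -8 or v = -3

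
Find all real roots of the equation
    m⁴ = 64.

m = -2.8284 or m = 2.8284

Let u = m². The equation becomes u² - 64 = 0.
Factor: (u - 8)(u + 8) = 0, so u = 8 or u = -8.
m² = 8 gives m = ±2·√(2) ≈ ±2.8284.
m² = -8 < 0 has no real solution.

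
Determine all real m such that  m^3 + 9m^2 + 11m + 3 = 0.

Possible rational roots are divisors of 3. Testing m = -1 gives 0, so (m + 1) is a factor.
Divide: m^3 + 9m^2 + 11m + 3 = (m + 1)(m^2 + 8m + 3).
Apply the quadratic formula to m^2 + 8m + 3 = 0: m = (-8 +/- sqrt(52))/2, i.e. m ~= -0.3944 or m ~= -7.6056.

m = -7.6056 or m = -1 or m = -0.3944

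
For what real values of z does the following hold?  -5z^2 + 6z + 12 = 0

z = -1.0613 or z = 2.2613

Discriminant: (6)^2 - 4*(-5)*12 = 276.
Quadratic formula: z = (-6 +/- sqrt(276)) / (-10).
So z = 3/5 - sqrt(69)/5 ~= -1.0613 or z = 3/5 + sqrt(69)/5 ~= 2.2613.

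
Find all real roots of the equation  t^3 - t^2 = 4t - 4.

t = -2 or t = 1 or t = 2

Rearrange: t^3 - t^2 - 4t + 4 = 0.
Possible rational roots are divisors of 4. Testing t = 2 gives 0, so (t - 2) is a factor.
Divide: t^3 - t^2 - 4t + 4 = (t - 2)(t^2 + t - 2).
Factor the quadratic: t = 1 or t = -2.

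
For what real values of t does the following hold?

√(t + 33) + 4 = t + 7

Isolate the radical: √(t + 33) = t + 3.
Square both sides: t + 33 = (t + 3)².
Expand and rearrange: t² + 5t - 24 = 0.
Solving gives t = 3 or t = -8.
Check each candidate in the original equation:
  t = 3: √(36) = 6, while t + 3 = 6 — valid.
  t = -8: √(25) = 5, while t + 3 = -5 — extraneous.

t = 3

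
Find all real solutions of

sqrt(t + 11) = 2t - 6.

Square both sides: t + 11 = (2t - 6)^2.
Expand and rearrange: 4t^2 - 25t + 25 = 0.
Solving gives t = 5 or t = 1.25.
Check each candidate in the original equation:
  t = 5: sqrt(16) = 4, while 2t - 6 = 4 — valid.
  t = 1.25: sqrt(12.25) = 3.5, while 2t - 6 = -3.5 — extraneous.

t = 5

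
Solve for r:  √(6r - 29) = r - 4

Square both sides: 6r - 29 = (r - 4)².
Expand and rearrange: r² - 14r + 45 = 0.
Solving gives r = 9 or r = 5.
Check each candidate in the original equation:
  r = 9: √(25) = 5, while r - 4 = 5 — valid.
  r = 5: √(1) = 1, while r - 4 = 1 — valid.

r = 5 or r = 9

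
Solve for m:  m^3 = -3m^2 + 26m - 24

Rearrange: m^3 + 3m^2 - 26m + 24 = 0.
Possible rational roots are divisors of 24. Testing m = 3 gives 0, so (m - 3) is a factor.
Divide: m^3 + 3m^2 - 26m + 24 = (m - 3)(m^2 + 6m - 8).
Apply the quadratic formula to m^2 + 6m - 8 = 0: m = (-6 +/- sqrt(68))/2, i.e. m ~= 1.1231 or m ~= -7.1231.

m = -7.1231 or m = 1.1231 or m = 3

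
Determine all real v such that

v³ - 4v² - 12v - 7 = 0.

Possible rational roots are divisors of -7. Testing v = -1 gives 0, so (v + 1) is a factor.
Divide: v³ - 4v² - 12v - 7 = (v + 1)(v² - 5v - 7).
Apply the quadratic formula to v² - 5v - 7 = 0: v = (5 ± √53)/2, i.e. v ≈ 6.1401 or v ≈ -1.1401.

v = -1.1401 or v = -1 or v = 6.1401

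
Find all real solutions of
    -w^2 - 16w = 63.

Bring every term to one side: -w^2 - 16w - 63 = 0.
Factor: -1(w + 9)(w + 7) = 0.
So w = -9 or w = -7.

w = -9 or w = -7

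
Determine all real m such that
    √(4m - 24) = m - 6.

m = 6 or m = 10

Square both sides: 4m - 24 = (m - 6)².
Expand and rearrange: m² - 16m + 60 = 0.
Solving gives m = 10 or m = 6.
Check each candidate in the original equation:
  m = 10: √(16) = 4, while m - 6 = 4 — valid.
  m = 6: √(0) = 0, while m - 6 = 0 — valid.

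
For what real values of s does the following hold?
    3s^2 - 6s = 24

s = -2 or s = 4

Bring every term to one side: 3s^2 - 6s - 24 = 0.
Factor: 3(s - 4)(s + 2) = 0.
So s = 4 or s = -2.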